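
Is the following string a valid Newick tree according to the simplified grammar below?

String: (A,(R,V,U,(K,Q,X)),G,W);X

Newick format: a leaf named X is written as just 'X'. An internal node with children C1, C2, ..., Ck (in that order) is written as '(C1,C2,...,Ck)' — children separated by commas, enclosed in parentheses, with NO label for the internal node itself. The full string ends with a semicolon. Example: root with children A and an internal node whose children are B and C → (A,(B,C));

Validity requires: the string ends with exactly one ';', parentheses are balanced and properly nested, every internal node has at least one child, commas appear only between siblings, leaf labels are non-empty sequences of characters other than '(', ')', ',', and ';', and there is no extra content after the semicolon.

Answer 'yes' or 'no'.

Answer: no

Derivation:
Input: (A,(R,V,U,(K,Q,X)),G,W);X
Paren balance: 3 '(' vs 3 ')' OK
Ends with single ';': False
Full parse: FAILS (must end with ;)
Valid: False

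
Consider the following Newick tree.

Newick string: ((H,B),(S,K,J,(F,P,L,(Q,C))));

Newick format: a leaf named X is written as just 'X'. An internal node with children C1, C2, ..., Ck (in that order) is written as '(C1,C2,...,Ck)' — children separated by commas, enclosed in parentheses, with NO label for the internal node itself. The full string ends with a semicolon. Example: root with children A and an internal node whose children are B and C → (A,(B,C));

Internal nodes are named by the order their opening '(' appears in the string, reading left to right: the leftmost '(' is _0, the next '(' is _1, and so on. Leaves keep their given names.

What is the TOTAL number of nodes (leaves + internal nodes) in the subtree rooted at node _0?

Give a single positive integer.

Answer: 15

Derivation:
Newick: ((H,B),(S,K,J,(F,P,L,(Q,C))));
Locate _0: it is the '(' at position 0 (the 1st '(' reading left to right).
Query: subtree rooted at _0
_0: subtree_size = 1 + 14
  _1: subtree_size = 1 + 2
    H: subtree_size = 1 + 0
    B: subtree_size = 1 + 0
  _2: subtree_size = 1 + 10
    S: subtree_size = 1 + 0
    K: subtree_size = 1 + 0
    J: subtree_size = 1 + 0
    _3: subtree_size = 1 + 6
      F: subtree_size = 1 + 0
      P: subtree_size = 1 + 0
      L: subtree_size = 1 + 0
      _4: subtree_size = 1 + 2
        Q: subtree_size = 1 + 0
        C: subtree_size = 1 + 0
Total subtree size of _0: 15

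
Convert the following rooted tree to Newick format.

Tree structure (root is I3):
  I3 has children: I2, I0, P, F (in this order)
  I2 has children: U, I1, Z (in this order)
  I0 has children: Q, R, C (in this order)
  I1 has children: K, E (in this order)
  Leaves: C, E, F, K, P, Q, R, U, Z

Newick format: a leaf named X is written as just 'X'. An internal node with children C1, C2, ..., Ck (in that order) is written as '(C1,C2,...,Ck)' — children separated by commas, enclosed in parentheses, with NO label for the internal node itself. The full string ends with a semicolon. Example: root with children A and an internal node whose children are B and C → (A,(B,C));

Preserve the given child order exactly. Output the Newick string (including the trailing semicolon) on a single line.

Answer: ((U,(K,E),Z),(Q,R,C),P,F);

Derivation:
internal I3 with children ['I2', 'I0', 'P', 'F']
  internal I2 with children ['U', 'I1', 'Z']
    leaf 'U' → 'U'
    internal I1 with children ['K', 'E']
      leaf 'K' → 'K'
      leaf 'E' → 'E'
    → '(K,E)'
    leaf 'Z' → 'Z'
  → '(U,(K,E),Z)'
  internal I0 with children ['Q', 'R', 'C']
    leaf 'Q' → 'Q'
    leaf 'R' → 'R'
    leaf 'C' → 'C'
  → '(Q,R,C)'
  leaf 'P' → 'P'
  leaf 'F' → 'F'
→ '((U,(K,E),Z),(Q,R,C),P,F)'
Final: ((U,(K,E),Z),(Q,R,C),P,F);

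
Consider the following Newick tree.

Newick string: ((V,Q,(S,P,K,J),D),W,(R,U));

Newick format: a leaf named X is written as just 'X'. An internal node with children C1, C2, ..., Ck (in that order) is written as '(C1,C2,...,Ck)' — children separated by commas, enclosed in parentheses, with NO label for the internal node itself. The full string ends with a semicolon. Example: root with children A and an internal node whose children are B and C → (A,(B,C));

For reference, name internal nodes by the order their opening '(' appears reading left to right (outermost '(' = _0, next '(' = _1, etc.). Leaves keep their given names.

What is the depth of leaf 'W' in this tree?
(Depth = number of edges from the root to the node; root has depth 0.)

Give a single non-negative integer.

Newick: ((V,Q,(S,P,K,J),D),W,(R,U));
Naming internals by '(' encounter order: outermost '(' = _0, next = _1, ...
Query node: W
Path from root: _0 -> W
Depth of W: 1 (number of edges from root)

Answer: 1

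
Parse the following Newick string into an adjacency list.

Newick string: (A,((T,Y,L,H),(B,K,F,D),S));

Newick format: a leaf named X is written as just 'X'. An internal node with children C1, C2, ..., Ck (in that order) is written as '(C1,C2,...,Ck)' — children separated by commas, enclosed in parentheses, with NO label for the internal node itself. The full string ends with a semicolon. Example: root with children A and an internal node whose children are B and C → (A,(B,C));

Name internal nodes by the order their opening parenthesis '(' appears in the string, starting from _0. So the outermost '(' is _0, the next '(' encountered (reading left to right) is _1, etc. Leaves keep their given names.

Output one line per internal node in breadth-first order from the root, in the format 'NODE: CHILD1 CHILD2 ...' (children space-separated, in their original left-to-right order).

Input: (A,((T,Y,L,H),(B,K,F,D),S));
Scanning left-to-right, naming '(' by encounter order:
  pos 0: '(' -> open internal node _0 (depth 1)
  pos 3: '(' -> open internal node _1 (depth 2)
  pos 4: '(' -> open internal node _2 (depth 3)
  pos 12: ')' -> close internal node _2 (now at depth 2)
  pos 14: '(' -> open internal node _3 (depth 3)
  pos 22: ')' -> close internal node _3 (now at depth 2)
  pos 25: ')' -> close internal node _1 (now at depth 1)
  pos 26: ')' -> close internal node _0 (now at depth 0)
Total internal nodes: 4
BFS adjacency from root:
  _0: A _1
  _1: _2 _3 S
  _2: T Y L H
  _3: B K F D

Answer: _0: A _1
_1: _2 _3 S
_2: T Y L H
_3: B K F D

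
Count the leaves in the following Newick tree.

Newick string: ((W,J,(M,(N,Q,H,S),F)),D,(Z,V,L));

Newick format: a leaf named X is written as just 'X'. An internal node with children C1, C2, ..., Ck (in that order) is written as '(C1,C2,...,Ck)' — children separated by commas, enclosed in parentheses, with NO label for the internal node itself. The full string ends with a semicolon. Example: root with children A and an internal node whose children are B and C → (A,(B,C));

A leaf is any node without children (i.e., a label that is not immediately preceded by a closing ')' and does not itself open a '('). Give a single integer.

Answer: 12

Derivation:
Newick: ((W,J,(M,(N,Q,H,S),F)),D,(Z,V,L));
Scan left-to-right; a leaf is any maximal label run not followed by '(':
  pos 2: leaf 'W' → count = 1
  pos 4: leaf 'J' → count = 2
  pos 7: leaf 'M' → count = 3
  pos 10: leaf 'N' → count = 4
  pos 12: leaf 'Q' → count = 5
  pos 14: leaf 'H' → count = 6
  pos 16: leaf 'S' → count = 7
  pos 19: leaf 'F' → count = 8
  pos 23: leaf 'D' → count = 9
  pos 26: leaf 'Z' → count = 10
  pos 28: leaf 'V' → count = 11
  pos 30: leaf 'L' → count = 12
Total leaves: 12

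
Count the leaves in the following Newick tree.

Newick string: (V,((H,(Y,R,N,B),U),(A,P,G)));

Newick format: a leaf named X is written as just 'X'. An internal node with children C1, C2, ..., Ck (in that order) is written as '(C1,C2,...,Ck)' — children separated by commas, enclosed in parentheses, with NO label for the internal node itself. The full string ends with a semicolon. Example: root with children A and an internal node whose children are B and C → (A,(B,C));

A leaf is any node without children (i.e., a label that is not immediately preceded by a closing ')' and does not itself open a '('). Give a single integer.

Newick: (V,((H,(Y,R,N,B),U),(A,P,G)));
Scan left-to-right; a leaf is any maximal label run not followed by '(':
  pos 1: leaf 'V' → count = 1
  pos 5: leaf 'H' → count = 2
  pos 8: leaf 'Y' → count = 3
  pos 10: leaf 'R' → count = 4
  pos 12: leaf 'N' → count = 5
  pos 14: leaf 'B' → count = 6
  pos 17: leaf 'U' → count = 7
  pos 21: leaf 'A' → count = 8
  pos 23: leaf 'P' → count = 9
  pos 25: leaf 'G' → count = 10
Total leaves: 10

Answer: 10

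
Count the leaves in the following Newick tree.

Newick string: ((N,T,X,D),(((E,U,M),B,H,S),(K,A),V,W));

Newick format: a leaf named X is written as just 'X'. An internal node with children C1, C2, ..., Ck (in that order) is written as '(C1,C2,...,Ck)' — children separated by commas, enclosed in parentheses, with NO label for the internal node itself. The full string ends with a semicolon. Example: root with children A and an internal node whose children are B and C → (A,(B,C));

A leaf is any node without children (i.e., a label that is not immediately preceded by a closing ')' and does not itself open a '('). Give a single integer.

Newick: ((N,T,X,D),(((E,U,M),B,H,S),(K,A),V,W));
Scan left-to-right; a leaf is any maximal label run not followed by '(':
  pos 2: leaf 'N' → count = 1
  pos 4: leaf 'T' → count = 2
  pos 6: leaf 'X' → count = 3
  pos 8: leaf 'D' → count = 4
  pos 14: leaf 'E' → count = 5
  pos 16: leaf 'U' → count = 6
  pos 18: leaf 'M' → count = 7
  pos 21: leaf 'B' → count = 8
  pos 23: leaf 'H' → count = 9
  pos 25: leaf 'S' → count = 10
  pos 29: leaf 'K' → count = 11
  pos 31: leaf 'A' → count = 12
  pos 34: leaf 'V' → count = 13
  pos 36: leaf 'W' → count = 14
Total leaves: 14

Answer: 14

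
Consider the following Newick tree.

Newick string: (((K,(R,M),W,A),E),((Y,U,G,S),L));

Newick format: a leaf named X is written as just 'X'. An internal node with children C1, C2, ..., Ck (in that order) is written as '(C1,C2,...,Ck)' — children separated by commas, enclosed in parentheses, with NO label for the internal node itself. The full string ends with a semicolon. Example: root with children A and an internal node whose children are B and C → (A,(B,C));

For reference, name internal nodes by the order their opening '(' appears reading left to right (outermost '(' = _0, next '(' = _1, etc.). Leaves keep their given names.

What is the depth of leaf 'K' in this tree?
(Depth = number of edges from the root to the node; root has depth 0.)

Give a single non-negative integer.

Answer: 3

Derivation:
Newick: (((K,(R,M),W,A),E),((Y,U,G,S),L));
Naming internals by '(' encounter order: outermost '(' = _0, next = _1, ...
Query node: K
Path from root: _0 -> _1 -> _2 -> K
Depth of K: 3 (number of edges from root)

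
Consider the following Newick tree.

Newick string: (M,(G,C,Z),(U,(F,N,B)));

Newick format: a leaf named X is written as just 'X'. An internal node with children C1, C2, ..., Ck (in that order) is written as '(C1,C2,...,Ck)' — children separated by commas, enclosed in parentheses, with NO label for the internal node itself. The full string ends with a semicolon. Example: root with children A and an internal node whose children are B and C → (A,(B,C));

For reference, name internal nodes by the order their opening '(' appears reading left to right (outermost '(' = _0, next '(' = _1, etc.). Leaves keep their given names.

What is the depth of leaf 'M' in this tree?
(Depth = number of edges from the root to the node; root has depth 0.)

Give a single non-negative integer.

Answer: 1

Derivation:
Newick: (M,(G,C,Z),(U,(F,N,B)));
Naming internals by '(' encounter order: outermost '(' = _0, next = _1, ...
Query node: M
Path from root: _0 -> M
Depth of M: 1 (number of edges from root)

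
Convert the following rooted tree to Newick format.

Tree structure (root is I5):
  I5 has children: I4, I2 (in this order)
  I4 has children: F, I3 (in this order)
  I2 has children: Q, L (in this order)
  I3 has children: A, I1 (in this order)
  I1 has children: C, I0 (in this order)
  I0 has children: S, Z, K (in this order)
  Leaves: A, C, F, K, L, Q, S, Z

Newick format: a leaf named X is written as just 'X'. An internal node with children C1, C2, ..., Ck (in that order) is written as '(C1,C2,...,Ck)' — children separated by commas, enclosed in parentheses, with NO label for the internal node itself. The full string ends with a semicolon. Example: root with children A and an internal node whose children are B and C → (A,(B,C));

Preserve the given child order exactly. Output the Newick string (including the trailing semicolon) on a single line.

internal I5 with children ['I4', 'I2']
  internal I4 with children ['F', 'I3']
    leaf 'F' → 'F'
    internal I3 with children ['A', 'I1']
      leaf 'A' → 'A'
      internal I1 with children ['C', 'I0']
        leaf 'C' → 'C'
        internal I0 with children ['S', 'Z', 'K']
          leaf 'S' → 'S'
          leaf 'Z' → 'Z'
          leaf 'K' → 'K'
        → '(S,Z,K)'
      → '(C,(S,Z,K))'
    → '(A,(C,(S,Z,K)))'
  → '(F,(A,(C,(S,Z,K))))'
  internal I2 with children ['Q', 'L']
    leaf 'Q' → 'Q'
    leaf 'L' → 'L'
  → '(Q,L)'
→ '((F,(A,(C,(S,Z,K)))),(Q,L))'
Final: ((F,(A,(C,(S,Z,K)))),(Q,L));

Answer: ((F,(A,(C,(S,Z,K)))),(Q,L));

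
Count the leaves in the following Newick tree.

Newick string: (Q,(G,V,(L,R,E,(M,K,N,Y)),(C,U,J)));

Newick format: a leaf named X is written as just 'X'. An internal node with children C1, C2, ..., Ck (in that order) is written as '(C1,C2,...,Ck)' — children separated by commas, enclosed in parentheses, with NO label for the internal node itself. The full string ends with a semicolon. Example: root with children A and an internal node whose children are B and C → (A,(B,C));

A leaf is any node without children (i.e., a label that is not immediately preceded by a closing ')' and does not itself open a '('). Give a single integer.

Answer: 13

Derivation:
Newick: (Q,(G,V,(L,R,E,(M,K,N,Y)),(C,U,J)));
Scan left-to-right; a leaf is any maximal label run not followed by '(':
  pos 1: leaf 'Q' → count = 1
  pos 4: leaf 'G' → count = 2
  pos 6: leaf 'V' → count = 3
  pos 9: leaf 'L' → count = 4
  pos 11: leaf 'R' → count = 5
  pos 13: leaf 'E' → count = 6
  pos 16: leaf 'M' → count = 7
  pos 18: leaf 'K' → count = 8
  pos 20: leaf 'N' → count = 9
  pos 22: leaf 'Y' → count = 10
  pos 27: leaf 'C' → count = 11
  pos 29: leaf 'U' → count = 12
  pos 31: leaf 'J' → count = 13
Total leaves: 13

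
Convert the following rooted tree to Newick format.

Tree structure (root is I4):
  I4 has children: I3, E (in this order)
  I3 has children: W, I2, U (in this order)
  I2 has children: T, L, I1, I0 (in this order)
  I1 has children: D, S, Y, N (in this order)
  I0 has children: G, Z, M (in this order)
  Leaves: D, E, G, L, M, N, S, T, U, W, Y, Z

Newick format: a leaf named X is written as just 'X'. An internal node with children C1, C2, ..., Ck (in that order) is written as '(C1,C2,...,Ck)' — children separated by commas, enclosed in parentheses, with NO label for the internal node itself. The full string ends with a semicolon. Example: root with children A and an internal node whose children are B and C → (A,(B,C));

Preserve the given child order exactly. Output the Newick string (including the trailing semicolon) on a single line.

Answer: ((W,(T,L,(D,S,Y,N),(G,Z,M)),U),E);

Derivation:
internal I4 with children ['I3', 'E']
  internal I3 with children ['W', 'I2', 'U']
    leaf 'W' → 'W'
    internal I2 with children ['T', 'L', 'I1', 'I0']
      leaf 'T' → 'T'
      leaf 'L' → 'L'
      internal I1 with children ['D', 'S', 'Y', 'N']
        leaf 'D' → 'D'
        leaf 'S' → 'S'
        leaf 'Y' → 'Y'
        leaf 'N' → 'N'
      → '(D,S,Y,N)'
      internal I0 with children ['G', 'Z', 'M']
        leaf 'G' → 'G'
        leaf 'Z' → 'Z'
        leaf 'M' → 'M'
      → '(G,Z,M)'
    → '(T,L,(D,S,Y,N),(G,Z,M))'
    leaf 'U' → 'U'
  → '(W,(T,L,(D,S,Y,N),(G,Z,M)),U)'
  leaf 'E' → 'E'
→ '((W,(T,L,(D,S,Y,N),(G,Z,M)),U),E)'
Final: ((W,(T,L,(D,S,Y,N),(G,Z,M)),U),E);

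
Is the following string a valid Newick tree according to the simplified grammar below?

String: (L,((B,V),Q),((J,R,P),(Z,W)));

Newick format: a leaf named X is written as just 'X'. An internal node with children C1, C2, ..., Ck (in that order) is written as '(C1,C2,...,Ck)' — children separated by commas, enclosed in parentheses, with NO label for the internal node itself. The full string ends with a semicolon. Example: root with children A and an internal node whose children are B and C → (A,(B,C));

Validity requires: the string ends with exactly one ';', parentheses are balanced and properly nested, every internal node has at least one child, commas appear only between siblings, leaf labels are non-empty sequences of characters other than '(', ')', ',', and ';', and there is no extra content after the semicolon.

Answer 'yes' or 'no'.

Answer: yes

Derivation:
Input: (L,((B,V),Q),((J,R,P),(Z,W)));
Paren balance: 6 '(' vs 6 ')' OK
Ends with single ';': True
Full parse: OK
Valid: True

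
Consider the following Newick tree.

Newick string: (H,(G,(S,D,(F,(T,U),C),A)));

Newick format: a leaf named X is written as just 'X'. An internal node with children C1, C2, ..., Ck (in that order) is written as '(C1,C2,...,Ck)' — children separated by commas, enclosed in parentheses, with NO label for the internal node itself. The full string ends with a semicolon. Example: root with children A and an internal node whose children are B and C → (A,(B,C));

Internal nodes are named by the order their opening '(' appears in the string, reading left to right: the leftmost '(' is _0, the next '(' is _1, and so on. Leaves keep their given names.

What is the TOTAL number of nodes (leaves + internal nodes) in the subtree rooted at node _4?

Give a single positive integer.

Newick: (H,(G,(S,D,(F,(T,U),C),A)));
Locate _4: it is the '(' at position 14 (the 5th '(' reading left to right).
Query: subtree rooted at _4
_4: subtree_size = 1 + 2
  T: subtree_size = 1 + 0
  U: subtree_size = 1 + 0
Total subtree size of _4: 3

Answer: 3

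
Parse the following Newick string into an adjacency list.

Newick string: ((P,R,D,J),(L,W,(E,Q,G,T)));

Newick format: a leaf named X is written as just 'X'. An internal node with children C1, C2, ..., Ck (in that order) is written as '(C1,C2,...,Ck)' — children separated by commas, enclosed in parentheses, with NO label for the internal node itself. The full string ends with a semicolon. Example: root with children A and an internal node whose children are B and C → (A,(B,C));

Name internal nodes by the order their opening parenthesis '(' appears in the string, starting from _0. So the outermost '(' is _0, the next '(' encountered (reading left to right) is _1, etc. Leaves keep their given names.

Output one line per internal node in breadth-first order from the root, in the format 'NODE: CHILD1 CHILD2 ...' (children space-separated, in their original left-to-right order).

Answer: _0: _1 _2
_1: P R D J
_2: L W _3
_3: E Q G T

Derivation:
Input: ((P,R,D,J),(L,W,(E,Q,G,T)));
Scanning left-to-right, naming '(' by encounter order:
  pos 0: '(' -> open internal node _0 (depth 1)
  pos 1: '(' -> open internal node _1 (depth 2)
  pos 9: ')' -> close internal node _1 (now at depth 1)
  pos 11: '(' -> open internal node _2 (depth 2)
  pos 16: '(' -> open internal node _3 (depth 3)
  pos 24: ')' -> close internal node _3 (now at depth 2)
  pos 25: ')' -> close internal node _2 (now at depth 1)
  pos 26: ')' -> close internal node _0 (now at depth 0)
Total internal nodes: 4
BFS adjacency from root:
  _0: _1 _2
  _1: P R D J
  _2: L W _3
  _3: E Q G T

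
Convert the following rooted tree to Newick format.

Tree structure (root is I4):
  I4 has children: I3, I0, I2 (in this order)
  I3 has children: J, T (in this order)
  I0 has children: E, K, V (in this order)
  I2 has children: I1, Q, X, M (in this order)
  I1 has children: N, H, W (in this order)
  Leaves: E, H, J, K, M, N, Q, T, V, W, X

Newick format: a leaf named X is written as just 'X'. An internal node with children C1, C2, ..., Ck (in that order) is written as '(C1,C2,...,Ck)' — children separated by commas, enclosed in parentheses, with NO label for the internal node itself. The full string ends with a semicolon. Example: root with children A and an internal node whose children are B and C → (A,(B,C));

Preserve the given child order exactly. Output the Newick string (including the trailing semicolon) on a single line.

internal I4 with children ['I3', 'I0', 'I2']
  internal I3 with children ['J', 'T']
    leaf 'J' → 'J'
    leaf 'T' → 'T'
  → '(J,T)'
  internal I0 with children ['E', 'K', 'V']
    leaf 'E' → 'E'
    leaf 'K' → 'K'
    leaf 'V' → 'V'
  → '(E,K,V)'
  internal I2 with children ['I1', 'Q', 'X', 'M']
    internal I1 with children ['N', 'H', 'W']
      leaf 'N' → 'N'
      leaf 'H' → 'H'
      leaf 'W' → 'W'
    → '(N,H,W)'
    leaf 'Q' → 'Q'
    leaf 'X' → 'X'
    leaf 'M' → 'M'
  → '((N,H,W),Q,X,M)'
→ '((J,T),(E,K,V),((N,H,W),Q,X,M))'
Final: ((J,T),(E,K,V),((N,H,W),Q,X,M));

Answer: ((J,T),(E,K,V),((N,H,W),Q,X,M));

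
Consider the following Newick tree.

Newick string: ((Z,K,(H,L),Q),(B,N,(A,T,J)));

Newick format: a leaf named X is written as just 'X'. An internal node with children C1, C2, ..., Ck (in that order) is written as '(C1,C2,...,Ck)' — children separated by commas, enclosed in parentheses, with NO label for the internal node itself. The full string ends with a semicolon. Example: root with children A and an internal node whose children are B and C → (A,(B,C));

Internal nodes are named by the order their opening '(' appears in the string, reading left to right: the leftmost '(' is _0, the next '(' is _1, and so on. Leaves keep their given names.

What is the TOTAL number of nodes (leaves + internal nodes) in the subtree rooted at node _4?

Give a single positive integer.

Newick: ((Z,K,(H,L),Q),(B,N,(A,T,J)));
Locate _4: it is the '(' at position 20 (the 5th '(' reading left to right).
Query: subtree rooted at _4
_4: subtree_size = 1 + 3
  A: subtree_size = 1 + 0
  T: subtree_size = 1 + 0
  J: subtree_size = 1 + 0
Total subtree size of _4: 4

Answer: 4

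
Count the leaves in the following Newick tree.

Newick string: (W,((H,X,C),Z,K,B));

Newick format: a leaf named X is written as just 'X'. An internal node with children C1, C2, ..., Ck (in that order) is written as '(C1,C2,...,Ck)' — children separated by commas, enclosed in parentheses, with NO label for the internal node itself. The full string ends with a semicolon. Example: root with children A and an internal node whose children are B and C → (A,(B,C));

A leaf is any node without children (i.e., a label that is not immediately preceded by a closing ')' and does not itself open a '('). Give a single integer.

Answer: 7

Derivation:
Newick: (W,((H,X,C),Z,K,B));
Scan left-to-right; a leaf is any maximal label run not followed by '(':
  pos 1: leaf 'W' → count = 1
  pos 5: leaf 'H' → count = 2
  pos 7: leaf 'X' → count = 3
  pos 9: leaf 'C' → count = 4
  pos 12: leaf 'Z' → count = 5
  pos 14: leaf 'K' → count = 6
  pos 16: leaf 'B' → count = 7
Total leaves: 7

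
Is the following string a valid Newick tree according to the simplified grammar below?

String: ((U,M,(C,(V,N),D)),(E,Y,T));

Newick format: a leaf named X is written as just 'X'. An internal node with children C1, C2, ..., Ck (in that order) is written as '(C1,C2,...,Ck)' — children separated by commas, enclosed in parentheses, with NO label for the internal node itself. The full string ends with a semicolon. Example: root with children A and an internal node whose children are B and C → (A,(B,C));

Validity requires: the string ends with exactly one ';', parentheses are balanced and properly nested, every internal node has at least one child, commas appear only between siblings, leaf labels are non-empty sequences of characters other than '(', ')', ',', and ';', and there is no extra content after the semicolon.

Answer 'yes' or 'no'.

Input: ((U,M,(C,(V,N),D)),(E,Y,T));
Paren balance: 5 '(' vs 5 ')' OK
Ends with single ';': True
Full parse: OK
Valid: True

Answer: yes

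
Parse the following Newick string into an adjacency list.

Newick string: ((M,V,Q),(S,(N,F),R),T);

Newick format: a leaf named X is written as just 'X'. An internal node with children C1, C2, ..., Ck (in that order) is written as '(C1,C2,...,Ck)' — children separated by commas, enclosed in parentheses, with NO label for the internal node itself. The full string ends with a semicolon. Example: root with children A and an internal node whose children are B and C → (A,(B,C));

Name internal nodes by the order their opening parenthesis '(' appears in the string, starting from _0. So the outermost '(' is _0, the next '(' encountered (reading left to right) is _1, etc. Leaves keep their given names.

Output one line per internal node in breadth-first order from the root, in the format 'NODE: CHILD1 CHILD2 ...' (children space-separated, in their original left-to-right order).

Answer: _0: _1 _2 T
_1: M V Q
_2: S _3 R
_3: N F

Derivation:
Input: ((M,V,Q),(S,(N,F),R),T);
Scanning left-to-right, naming '(' by encounter order:
  pos 0: '(' -> open internal node _0 (depth 1)
  pos 1: '(' -> open internal node _1 (depth 2)
  pos 7: ')' -> close internal node _1 (now at depth 1)
  pos 9: '(' -> open internal node _2 (depth 2)
  pos 12: '(' -> open internal node _3 (depth 3)
  pos 16: ')' -> close internal node _3 (now at depth 2)
  pos 19: ')' -> close internal node _2 (now at depth 1)
  pos 22: ')' -> close internal node _0 (now at depth 0)
Total internal nodes: 4
BFS adjacency from root:
  _0: _1 _2 T
  _1: M V Q
  _2: S _3 R
  _3: N F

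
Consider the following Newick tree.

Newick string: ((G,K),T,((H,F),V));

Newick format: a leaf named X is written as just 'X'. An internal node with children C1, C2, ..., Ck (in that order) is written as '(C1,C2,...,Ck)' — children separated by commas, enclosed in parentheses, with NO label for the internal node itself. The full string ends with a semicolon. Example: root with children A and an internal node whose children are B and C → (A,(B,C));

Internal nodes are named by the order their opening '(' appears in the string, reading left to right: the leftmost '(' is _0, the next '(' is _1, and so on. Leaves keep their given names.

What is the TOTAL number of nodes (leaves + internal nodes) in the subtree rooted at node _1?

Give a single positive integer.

Newick: ((G,K),T,((H,F),V));
Locate _1: it is the '(' at position 1 (the 2nd '(' reading left to right).
Query: subtree rooted at _1
_1: subtree_size = 1 + 2
  G: subtree_size = 1 + 0
  K: subtree_size = 1 + 0
Total subtree size of _1: 3

Answer: 3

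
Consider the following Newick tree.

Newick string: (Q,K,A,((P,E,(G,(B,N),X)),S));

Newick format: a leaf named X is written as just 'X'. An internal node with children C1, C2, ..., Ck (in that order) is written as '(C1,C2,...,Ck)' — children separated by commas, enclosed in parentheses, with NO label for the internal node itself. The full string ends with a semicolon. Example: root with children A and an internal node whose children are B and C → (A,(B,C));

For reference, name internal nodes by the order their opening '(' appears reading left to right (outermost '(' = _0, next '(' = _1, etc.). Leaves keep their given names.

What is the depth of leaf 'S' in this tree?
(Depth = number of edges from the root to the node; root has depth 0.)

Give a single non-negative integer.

Newick: (Q,K,A,((P,E,(G,(B,N),X)),S));
Naming internals by '(' encounter order: outermost '(' = _0, next = _1, ...
Query node: S
Path from root: _0 -> _1 -> S
Depth of S: 2 (number of edges from root)

Answer: 2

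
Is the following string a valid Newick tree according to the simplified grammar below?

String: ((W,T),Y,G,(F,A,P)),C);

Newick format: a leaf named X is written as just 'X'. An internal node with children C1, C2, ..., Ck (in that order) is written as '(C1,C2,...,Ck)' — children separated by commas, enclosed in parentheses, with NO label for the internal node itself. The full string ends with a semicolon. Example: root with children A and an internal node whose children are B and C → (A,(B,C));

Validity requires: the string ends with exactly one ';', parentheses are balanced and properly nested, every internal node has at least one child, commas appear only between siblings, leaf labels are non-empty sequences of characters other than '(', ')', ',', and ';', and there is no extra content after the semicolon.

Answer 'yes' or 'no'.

Answer: no

Derivation:
Input: ((W,T),Y,G,(F,A,P)),C);
Paren balance: 3 '(' vs 4 ')' MISMATCH
Ends with single ';': True
Full parse: FAILS (extra content after tree at pos 19)
Valid: False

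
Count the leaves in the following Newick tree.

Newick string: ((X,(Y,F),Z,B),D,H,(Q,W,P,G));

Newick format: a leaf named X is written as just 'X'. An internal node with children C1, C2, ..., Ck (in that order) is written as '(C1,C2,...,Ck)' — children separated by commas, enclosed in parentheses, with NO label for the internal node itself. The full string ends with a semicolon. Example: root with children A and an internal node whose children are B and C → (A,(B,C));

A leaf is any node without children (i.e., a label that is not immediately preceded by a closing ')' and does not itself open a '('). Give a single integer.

Answer: 11

Derivation:
Newick: ((X,(Y,F),Z,B),D,H,(Q,W,P,G));
Scan left-to-right; a leaf is any maximal label run not followed by '(':
  pos 2: leaf 'X' → count = 1
  pos 5: leaf 'Y' → count = 2
  pos 7: leaf 'F' → count = 3
  pos 10: leaf 'Z' → count = 4
  pos 12: leaf 'B' → count = 5
  pos 15: leaf 'D' → count = 6
  pos 17: leaf 'H' → count = 7
  pos 20: leaf 'Q' → count = 8
  pos 22: leaf 'W' → count = 9
  pos 24: leaf 'P' → count = 10
  pos 26: leaf 'G' → count = 11
Total leaves: 11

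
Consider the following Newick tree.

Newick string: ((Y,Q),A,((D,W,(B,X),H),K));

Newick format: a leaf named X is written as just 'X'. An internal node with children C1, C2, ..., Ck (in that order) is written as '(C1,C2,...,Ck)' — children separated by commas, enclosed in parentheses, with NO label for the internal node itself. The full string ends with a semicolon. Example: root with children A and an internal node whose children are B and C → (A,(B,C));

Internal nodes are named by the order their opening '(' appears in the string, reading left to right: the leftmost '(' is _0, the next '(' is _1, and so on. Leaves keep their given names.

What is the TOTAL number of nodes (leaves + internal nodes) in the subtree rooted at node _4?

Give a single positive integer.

Newick: ((Y,Q),A,((D,W,(B,X),H),K));
Locate _4: it is the '(' at position 15 (the 5th '(' reading left to right).
Query: subtree rooted at _4
_4: subtree_size = 1 + 2
  B: subtree_size = 1 + 0
  X: subtree_size = 1 + 0
Total subtree size of _4: 3

Answer: 3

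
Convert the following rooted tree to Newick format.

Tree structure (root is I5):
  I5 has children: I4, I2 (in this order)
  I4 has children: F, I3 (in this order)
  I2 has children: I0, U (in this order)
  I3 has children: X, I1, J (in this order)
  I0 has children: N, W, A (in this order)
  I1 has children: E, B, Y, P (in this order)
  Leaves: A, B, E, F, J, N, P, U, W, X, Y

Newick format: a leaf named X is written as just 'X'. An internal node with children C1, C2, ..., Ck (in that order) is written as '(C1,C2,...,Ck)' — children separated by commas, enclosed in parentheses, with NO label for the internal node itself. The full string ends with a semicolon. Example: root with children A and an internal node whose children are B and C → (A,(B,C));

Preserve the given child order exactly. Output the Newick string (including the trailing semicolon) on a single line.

internal I5 with children ['I4', 'I2']
  internal I4 with children ['F', 'I3']
    leaf 'F' → 'F'
    internal I3 with children ['X', 'I1', 'J']
      leaf 'X' → 'X'
      internal I1 with children ['E', 'B', 'Y', 'P']
        leaf 'E' → 'E'
        leaf 'B' → 'B'
        leaf 'Y' → 'Y'
        leaf 'P' → 'P'
      → '(E,B,Y,P)'
      leaf 'J' → 'J'
    → '(X,(E,B,Y,P),J)'
  → '(F,(X,(E,B,Y,P),J))'
  internal I2 with children ['I0', 'U']
    internal I0 with children ['N', 'W', 'A']
      leaf 'N' → 'N'
      leaf 'W' → 'W'
      leaf 'A' → 'A'
    → '(N,W,A)'
    leaf 'U' → 'U'
  → '((N,W,A),U)'
→ '((F,(X,(E,B,Y,P),J)),((N,W,A),U))'
Final: ((F,(X,(E,B,Y,P),J)),((N,W,A),U));

Answer: ((F,(X,(E,B,Y,P),J)),((N,W,A),U));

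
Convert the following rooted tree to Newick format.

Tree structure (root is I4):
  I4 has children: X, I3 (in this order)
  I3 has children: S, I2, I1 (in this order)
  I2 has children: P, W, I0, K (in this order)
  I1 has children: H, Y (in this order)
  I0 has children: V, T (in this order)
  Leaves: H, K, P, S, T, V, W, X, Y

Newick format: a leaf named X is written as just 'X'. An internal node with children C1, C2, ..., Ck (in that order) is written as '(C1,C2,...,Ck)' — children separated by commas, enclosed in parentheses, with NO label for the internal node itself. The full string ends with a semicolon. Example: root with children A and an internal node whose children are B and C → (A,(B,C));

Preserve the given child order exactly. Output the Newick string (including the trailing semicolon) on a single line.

internal I4 with children ['X', 'I3']
  leaf 'X' → 'X'
  internal I3 with children ['S', 'I2', 'I1']
    leaf 'S' → 'S'
    internal I2 with children ['P', 'W', 'I0', 'K']
      leaf 'P' → 'P'
      leaf 'W' → 'W'
      internal I0 with children ['V', 'T']
        leaf 'V' → 'V'
        leaf 'T' → 'T'
      → '(V,T)'
      leaf 'K' → 'K'
    → '(P,W,(V,T),K)'
    internal I1 with children ['H', 'Y']
      leaf 'H' → 'H'
      leaf 'Y' → 'Y'
    → '(H,Y)'
  → '(S,(P,W,(V,T),K),(H,Y))'
→ '(X,(S,(P,W,(V,T),K),(H,Y)))'
Final: (X,(S,(P,W,(V,T),K),(H,Y)));

Answer: (X,(S,(P,W,(V,T),K),(H,Y)));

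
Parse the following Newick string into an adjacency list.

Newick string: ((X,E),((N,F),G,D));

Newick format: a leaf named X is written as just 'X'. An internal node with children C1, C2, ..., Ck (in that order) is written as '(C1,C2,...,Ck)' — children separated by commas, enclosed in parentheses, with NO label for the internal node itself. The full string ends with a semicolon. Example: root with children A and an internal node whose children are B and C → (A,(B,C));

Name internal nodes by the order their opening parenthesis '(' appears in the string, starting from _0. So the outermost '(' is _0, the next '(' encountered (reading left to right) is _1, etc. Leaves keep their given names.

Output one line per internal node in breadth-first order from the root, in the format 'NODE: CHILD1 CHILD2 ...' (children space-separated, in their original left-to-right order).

Answer: _0: _1 _2
_1: X E
_2: _3 G D
_3: N F

Derivation:
Input: ((X,E),((N,F),G,D));
Scanning left-to-right, naming '(' by encounter order:
  pos 0: '(' -> open internal node _0 (depth 1)
  pos 1: '(' -> open internal node _1 (depth 2)
  pos 5: ')' -> close internal node _1 (now at depth 1)
  pos 7: '(' -> open internal node _2 (depth 2)
  pos 8: '(' -> open internal node _3 (depth 3)
  pos 12: ')' -> close internal node _3 (now at depth 2)
  pos 17: ')' -> close internal node _2 (now at depth 1)
  pos 18: ')' -> close internal node _0 (now at depth 0)
Total internal nodes: 4
BFS adjacency from root:
  _0: _1 _2
  _1: X E
  _2: _3 G D
  _3: N F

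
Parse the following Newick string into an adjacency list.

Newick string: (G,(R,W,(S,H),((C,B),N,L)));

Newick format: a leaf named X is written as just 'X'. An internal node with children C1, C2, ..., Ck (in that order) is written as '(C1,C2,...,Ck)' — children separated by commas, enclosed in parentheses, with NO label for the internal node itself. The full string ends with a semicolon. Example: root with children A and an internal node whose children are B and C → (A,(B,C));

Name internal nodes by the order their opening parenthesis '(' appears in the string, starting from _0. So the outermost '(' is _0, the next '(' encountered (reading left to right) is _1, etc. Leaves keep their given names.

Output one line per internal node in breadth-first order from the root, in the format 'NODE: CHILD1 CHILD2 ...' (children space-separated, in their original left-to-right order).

Answer: _0: G _1
_1: R W _2 _3
_2: S H
_3: _4 N L
_4: C B

Derivation:
Input: (G,(R,W,(S,H),((C,B),N,L)));
Scanning left-to-right, naming '(' by encounter order:
  pos 0: '(' -> open internal node _0 (depth 1)
  pos 3: '(' -> open internal node _1 (depth 2)
  pos 8: '(' -> open internal node _2 (depth 3)
  pos 12: ')' -> close internal node _2 (now at depth 2)
  pos 14: '(' -> open internal node _3 (depth 3)
  pos 15: '(' -> open internal node _4 (depth 4)
  pos 19: ')' -> close internal node _4 (now at depth 3)
  pos 24: ')' -> close internal node _3 (now at depth 2)
  pos 25: ')' -> close internal node _1 (now at depth 1)
  pos 26: ')' -> close internal node _0 (now at depth 0)
Total internal nodes: 5
BFS adjacency from root:
  _0: G _1
  _1: R W _2 _3
  _2: S H
  _3: _4 N L
  _4: C B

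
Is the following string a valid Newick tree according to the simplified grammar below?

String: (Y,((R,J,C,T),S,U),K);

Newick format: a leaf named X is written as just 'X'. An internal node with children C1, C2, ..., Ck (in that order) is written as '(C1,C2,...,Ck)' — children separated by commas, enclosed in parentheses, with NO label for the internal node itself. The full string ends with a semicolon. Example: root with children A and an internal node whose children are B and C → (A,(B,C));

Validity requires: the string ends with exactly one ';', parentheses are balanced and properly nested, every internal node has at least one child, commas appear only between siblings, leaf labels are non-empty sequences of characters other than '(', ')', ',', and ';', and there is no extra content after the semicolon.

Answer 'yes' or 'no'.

Answer: yes

Derivation:
Input: (Y,((R,J,C,T),S,U),K);
Paren balance: 3 '(' vs 3 ')' OK
Ends with single ';': True
Full parse: OK
Valid: True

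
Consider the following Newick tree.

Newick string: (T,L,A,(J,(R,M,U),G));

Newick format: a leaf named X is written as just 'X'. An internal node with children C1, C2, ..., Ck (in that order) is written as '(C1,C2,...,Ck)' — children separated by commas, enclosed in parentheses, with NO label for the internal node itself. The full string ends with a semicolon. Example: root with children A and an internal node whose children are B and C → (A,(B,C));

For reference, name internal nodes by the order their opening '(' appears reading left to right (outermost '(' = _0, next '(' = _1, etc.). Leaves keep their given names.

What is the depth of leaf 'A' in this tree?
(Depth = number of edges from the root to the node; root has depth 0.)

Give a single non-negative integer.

Newick: (T,L,A,(J,(R,M,U),G));
Naming internals by '(' encounter order: outermost '(' = _0, next = _1, ...
Query node: A
Path from root: _0 -> A
Depth of A: 1 (number of edges from root)

Answer: 1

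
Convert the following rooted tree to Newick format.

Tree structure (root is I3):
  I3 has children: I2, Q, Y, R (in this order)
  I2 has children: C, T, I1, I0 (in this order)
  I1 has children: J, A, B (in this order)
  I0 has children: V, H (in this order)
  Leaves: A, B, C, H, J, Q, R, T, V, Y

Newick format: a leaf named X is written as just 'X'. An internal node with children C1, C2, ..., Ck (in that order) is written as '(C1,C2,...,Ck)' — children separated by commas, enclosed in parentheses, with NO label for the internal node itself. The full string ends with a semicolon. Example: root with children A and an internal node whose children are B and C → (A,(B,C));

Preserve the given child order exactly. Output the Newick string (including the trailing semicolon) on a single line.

Answer: ((C,T,(J,A,B),(V,H)),Q,Y,R);

Derivation:
internal I3 with children ['I2', 'Q', 'Y', 'R']
  internal I2 with children ['C', 'T', 'I1', 'I0']
    leaf 'C' → 'C'
    leaf 'T' → 'T'
    internal I1 with children ['J', 'A', 'B']
      leaf 'J' → 'J'
      leaf 'A' → 'A'
      leaf 'B' → 'B'
    → '(J,A,B)'
    internal I0 with children ['V', 'H']
      leaf 'V' → 'V'
      leaf 'H' → 'H'
    → '(V,H)'
  → '(C,T,(J,A,B),(V,H))'
  leaf 'Q' → 'Q'
  leaf 'Y' → 'Y'
  leaf 'R' → 'R'
→ '((C,T,(J,A,B),(V,H)),Q,Y,R)'
Final: ((C,T,(J,A,B),(V,H)),Q,Y,R);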